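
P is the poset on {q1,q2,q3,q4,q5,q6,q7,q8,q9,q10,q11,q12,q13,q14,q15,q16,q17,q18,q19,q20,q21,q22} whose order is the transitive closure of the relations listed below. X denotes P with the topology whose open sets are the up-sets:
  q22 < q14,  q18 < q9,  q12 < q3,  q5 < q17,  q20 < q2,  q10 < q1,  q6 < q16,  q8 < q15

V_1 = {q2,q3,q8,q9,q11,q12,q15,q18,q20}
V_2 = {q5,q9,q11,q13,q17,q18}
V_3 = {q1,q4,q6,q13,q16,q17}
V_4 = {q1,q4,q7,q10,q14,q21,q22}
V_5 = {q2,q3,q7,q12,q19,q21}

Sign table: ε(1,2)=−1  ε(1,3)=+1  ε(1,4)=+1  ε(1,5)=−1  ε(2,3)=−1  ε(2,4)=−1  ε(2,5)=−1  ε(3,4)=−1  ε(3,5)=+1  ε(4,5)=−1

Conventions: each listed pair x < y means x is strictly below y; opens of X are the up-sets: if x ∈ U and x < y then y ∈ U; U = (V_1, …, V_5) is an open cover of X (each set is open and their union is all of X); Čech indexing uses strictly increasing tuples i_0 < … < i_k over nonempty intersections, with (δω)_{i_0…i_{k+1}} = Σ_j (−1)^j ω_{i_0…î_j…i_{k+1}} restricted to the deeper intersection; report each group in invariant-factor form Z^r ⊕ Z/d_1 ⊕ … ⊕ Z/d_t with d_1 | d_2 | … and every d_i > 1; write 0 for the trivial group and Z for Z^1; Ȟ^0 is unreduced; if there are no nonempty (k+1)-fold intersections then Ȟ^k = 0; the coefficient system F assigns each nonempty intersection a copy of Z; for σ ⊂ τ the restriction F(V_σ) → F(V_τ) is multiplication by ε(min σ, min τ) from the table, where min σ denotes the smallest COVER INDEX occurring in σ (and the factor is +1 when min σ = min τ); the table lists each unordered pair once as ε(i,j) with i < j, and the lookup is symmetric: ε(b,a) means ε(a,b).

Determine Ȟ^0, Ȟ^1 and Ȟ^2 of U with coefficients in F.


Ȟ^0(U;F) ≅ 0, Ȟ^1(U;F) ≅ Z/2 and Ȟ^2(U;F) ≅ 0

nonempty intersections:
  V12={q9,q11,q18} V15={q2,q3,q12} V23={q13,q17} V34={q1,q4} V45={q7,q21}
C dims 5,5; δ0: rk 5, SNF 1^4·2
Ȟ^0: (5−5)−0=0 ⇒ 0
Ȟ^1: (5−0)−5=0 plus torsion [2] ⇒ Z/2
Ȟ^2: (0−0)−0=0 ⇒ 0


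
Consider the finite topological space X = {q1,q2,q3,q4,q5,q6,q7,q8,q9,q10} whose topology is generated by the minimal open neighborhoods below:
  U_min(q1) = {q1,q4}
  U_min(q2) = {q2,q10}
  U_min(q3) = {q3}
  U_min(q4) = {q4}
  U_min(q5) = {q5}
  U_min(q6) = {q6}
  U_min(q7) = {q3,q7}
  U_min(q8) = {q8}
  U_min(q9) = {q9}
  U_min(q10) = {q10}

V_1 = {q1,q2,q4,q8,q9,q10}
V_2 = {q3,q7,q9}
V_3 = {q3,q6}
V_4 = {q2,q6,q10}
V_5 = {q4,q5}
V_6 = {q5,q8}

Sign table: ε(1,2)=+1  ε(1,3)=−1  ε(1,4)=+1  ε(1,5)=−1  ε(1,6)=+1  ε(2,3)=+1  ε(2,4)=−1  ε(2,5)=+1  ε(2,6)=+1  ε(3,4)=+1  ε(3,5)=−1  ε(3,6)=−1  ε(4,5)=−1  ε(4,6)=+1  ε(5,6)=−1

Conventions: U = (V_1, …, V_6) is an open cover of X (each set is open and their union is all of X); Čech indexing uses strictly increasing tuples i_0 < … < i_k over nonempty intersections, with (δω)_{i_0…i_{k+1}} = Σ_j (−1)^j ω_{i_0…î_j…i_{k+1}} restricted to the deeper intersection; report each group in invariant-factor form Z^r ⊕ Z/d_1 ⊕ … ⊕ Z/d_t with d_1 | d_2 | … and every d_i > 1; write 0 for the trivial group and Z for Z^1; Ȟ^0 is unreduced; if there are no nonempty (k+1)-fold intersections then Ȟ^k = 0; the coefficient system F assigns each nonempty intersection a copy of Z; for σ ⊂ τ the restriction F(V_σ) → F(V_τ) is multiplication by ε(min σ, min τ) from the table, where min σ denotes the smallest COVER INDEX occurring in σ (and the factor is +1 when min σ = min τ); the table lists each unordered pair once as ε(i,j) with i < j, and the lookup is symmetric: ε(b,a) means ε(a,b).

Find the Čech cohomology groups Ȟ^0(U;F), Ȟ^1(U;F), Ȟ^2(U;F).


Ȟ^0 = Z; Ȟ^1 = Z^2; Ȟ^2 = 0

cover nerve:
  V12={q9} V14={q2,q10} V15={q4} V16={q8} V23={q3} V34={q6} V56={q5}
C dims 6,7; δ0: rk 5, SNF 1^5
Ȟ^0: (6−5)−0=1 ⇒ Z
Ȟ^1: (7−0)−5=2 ⇒ Z^2
Ȟ^2: (0−0)−0=0 ⇒ 0


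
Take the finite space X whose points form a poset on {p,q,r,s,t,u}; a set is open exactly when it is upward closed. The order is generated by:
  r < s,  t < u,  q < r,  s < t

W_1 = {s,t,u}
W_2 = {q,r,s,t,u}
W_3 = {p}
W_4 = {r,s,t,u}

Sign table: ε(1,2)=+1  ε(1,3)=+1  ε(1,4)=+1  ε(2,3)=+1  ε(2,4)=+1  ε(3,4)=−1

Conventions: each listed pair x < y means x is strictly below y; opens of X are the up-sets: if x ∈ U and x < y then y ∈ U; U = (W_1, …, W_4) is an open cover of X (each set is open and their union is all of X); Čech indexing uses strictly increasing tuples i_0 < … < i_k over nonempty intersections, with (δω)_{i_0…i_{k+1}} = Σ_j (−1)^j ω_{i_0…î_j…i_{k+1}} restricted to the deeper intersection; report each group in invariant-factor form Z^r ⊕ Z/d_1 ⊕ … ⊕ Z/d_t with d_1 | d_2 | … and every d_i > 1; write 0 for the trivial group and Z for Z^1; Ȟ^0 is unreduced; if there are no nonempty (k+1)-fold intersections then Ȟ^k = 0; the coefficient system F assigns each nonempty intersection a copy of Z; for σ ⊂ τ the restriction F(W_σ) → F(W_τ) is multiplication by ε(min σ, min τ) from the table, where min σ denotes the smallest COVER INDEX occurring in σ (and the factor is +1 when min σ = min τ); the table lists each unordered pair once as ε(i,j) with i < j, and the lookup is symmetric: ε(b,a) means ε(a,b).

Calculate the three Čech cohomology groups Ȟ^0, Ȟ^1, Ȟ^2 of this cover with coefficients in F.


Ȟ^0 = Z^2,  Ȟ^1 = 0,  Ȟ^2 = 0

nerve simplices:
  W12={s,t,u} W14={s,t,u} W24={r,s,t,u}
  W124={s,t,u}
C dims 4,3,1; δ0: rk 2, SNF 1^2; δ1: rk 1, SNF 1^1
degree 0: 4−2−0 = 2 → Ȟ^0 ≅ Z^2
degree 1: 3−1−2 = 0 → Ȟ^1 ≅ 0
degree 2: 1−0−1 = 0 → Ȟ^2 ≅ 0


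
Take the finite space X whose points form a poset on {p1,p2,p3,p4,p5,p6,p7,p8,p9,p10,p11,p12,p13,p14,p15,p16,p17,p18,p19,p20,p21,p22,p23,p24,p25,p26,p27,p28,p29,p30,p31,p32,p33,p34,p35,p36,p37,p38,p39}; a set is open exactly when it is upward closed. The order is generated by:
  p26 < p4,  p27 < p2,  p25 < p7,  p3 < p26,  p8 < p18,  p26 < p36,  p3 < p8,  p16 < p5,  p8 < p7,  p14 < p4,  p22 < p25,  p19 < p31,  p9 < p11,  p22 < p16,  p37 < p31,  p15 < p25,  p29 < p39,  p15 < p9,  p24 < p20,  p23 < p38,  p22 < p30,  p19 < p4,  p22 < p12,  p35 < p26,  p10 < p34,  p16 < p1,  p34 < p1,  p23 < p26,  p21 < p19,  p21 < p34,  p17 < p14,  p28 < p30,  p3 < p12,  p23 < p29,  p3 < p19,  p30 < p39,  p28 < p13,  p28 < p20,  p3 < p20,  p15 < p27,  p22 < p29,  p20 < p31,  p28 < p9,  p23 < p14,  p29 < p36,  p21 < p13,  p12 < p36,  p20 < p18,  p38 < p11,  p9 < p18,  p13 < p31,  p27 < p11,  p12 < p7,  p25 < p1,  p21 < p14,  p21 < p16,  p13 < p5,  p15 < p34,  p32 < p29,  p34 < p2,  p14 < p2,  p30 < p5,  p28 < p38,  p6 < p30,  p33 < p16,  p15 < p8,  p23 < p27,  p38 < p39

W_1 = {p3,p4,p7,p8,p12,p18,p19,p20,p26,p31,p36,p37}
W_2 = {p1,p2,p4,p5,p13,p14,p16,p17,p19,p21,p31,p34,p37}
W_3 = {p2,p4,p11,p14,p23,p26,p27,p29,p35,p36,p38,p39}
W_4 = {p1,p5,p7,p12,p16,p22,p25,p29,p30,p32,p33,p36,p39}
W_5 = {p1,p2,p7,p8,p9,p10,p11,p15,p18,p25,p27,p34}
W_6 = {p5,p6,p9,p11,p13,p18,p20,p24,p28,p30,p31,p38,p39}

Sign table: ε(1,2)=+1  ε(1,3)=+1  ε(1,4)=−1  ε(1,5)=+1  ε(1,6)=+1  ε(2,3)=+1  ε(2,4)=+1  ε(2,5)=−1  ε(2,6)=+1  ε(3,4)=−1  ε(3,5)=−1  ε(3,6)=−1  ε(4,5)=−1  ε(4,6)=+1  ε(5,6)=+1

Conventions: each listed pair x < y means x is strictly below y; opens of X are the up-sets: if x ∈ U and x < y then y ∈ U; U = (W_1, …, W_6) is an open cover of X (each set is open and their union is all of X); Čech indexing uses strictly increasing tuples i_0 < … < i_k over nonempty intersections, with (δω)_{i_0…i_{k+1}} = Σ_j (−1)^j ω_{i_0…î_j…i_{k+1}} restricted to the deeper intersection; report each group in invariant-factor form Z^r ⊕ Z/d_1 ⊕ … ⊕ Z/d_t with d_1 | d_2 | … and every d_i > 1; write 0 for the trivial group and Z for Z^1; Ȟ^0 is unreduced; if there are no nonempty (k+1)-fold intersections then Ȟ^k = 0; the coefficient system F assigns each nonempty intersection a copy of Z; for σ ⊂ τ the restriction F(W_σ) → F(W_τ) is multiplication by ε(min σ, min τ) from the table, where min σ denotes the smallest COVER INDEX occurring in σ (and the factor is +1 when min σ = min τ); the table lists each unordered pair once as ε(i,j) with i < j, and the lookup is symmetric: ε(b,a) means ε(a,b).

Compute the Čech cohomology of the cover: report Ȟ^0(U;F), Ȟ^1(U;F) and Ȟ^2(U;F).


Ȟ^0 = 0, Ȟ^1 = Z/2, Ȟ^2 = Z

nonempty intersections:
  W12={p4,p19,p31,p37} W13={p4,p26,p36} W14={p7,p12,p36} W15={p7,p8,p18} W16={p18,p20,p31} W23={p2,p4,p14} W24={p1,p5,p16} W25={p1,p2,p34} W26={p5,p13,p31} W34={p29,p36,p39} W35={p2,p11,p27} W36={p11,p38,p39} W45={p1,p7,p25} W46={p5,p30,p39} W56={p9,p11,p18}
  W123={p4} W126={p31} W134={p36} W145={p7} W156={p18} W235={p2} W245={p1} W246={p5} W346={p39} W356={p11}
C dims 6,15,10; δ0: rk 6, SNF 1^5·2; δ1: rk 9, SNF 1^9
Ȟ^0: (6−6)−0=0 ⇒ 0
Ȟ^1: (15−9)−6=0 plus torsion [2] ⇒ Z/2
Ȟ^2: (10−0)−9=1 ⇒ Z


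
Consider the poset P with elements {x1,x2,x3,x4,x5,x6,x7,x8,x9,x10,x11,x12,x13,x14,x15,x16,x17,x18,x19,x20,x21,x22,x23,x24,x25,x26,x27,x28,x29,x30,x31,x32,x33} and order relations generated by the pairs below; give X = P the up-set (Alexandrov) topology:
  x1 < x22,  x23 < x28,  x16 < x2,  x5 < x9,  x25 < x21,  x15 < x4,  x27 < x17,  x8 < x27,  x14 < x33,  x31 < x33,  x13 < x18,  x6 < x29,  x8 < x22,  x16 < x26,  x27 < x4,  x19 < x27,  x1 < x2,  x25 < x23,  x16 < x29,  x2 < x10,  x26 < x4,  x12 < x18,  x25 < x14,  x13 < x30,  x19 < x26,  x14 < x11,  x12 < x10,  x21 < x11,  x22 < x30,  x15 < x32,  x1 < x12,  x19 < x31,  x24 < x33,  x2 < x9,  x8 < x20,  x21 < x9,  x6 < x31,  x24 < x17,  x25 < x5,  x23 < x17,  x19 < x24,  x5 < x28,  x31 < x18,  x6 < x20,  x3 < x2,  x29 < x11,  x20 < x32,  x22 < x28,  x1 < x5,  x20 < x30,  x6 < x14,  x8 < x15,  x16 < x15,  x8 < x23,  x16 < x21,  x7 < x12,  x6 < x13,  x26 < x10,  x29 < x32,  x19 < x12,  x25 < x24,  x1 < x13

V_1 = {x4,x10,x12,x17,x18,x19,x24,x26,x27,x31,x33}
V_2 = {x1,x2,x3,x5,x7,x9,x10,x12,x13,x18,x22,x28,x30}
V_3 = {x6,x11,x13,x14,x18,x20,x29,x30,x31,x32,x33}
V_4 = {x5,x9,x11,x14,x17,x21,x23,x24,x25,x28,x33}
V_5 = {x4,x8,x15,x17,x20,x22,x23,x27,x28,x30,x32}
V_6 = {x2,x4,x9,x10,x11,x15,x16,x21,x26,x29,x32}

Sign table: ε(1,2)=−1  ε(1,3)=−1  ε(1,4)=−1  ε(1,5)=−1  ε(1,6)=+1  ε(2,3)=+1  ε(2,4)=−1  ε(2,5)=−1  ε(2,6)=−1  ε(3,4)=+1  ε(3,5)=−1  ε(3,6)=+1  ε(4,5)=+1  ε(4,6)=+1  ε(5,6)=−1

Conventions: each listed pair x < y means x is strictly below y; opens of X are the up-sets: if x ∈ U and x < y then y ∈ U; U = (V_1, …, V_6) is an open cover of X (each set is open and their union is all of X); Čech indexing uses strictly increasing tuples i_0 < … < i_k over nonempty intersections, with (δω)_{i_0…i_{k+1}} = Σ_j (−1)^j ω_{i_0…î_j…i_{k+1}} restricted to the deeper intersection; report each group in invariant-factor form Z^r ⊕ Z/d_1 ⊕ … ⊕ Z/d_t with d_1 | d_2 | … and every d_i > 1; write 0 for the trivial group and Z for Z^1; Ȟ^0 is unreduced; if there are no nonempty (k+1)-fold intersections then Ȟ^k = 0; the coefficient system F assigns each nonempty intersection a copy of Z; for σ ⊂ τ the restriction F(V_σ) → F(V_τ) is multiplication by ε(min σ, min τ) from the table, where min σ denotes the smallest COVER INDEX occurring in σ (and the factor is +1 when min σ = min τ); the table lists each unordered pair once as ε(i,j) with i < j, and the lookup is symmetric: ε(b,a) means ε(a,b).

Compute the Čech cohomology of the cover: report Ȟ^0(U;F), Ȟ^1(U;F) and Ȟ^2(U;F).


Ȟ^0(U;F) ≅ 0,  Ȟ^1(U;F) ≅ Z/2,  Ȟ^2(U;F) ≅ Z

nerve simplices:
  V12={x10,x12,x18} V13={x18,x31,x33} V14={x17,x24,x33} V15={x4,x17,x27} V16={x4,x10,x26} V23={x13,x18,x30} V24={x5,x9,x28} V25={x22,x28,x30} V26={x2,x9,x10} V34={x11,x14,x33} V35={x20,x30,x32} V36={x11,x29,x32} V45={x17,x23,x28} V46={x9,x11,x21} V56={x4,x15,x32}
  V123={x18} V126={x10} V134={x33} V145={x17} V156={x4} V235={x30} V245={x28} V246={x9} V346={x11} V356={x32}
C dims 6,15,10; δ0: rk 6, SNF 1^5·2; δ1: rk 9, SNF 1^9
degree 0: 6−6−0 = 0 → Ȟ^0 ≅ 0
degree 1: 15−9−6 = 0 plus torsion [2] → Ȟ^1 ≅ Z/2
degree 2: 10−0−9 = 1 → Ȟ^2 ≅ Z


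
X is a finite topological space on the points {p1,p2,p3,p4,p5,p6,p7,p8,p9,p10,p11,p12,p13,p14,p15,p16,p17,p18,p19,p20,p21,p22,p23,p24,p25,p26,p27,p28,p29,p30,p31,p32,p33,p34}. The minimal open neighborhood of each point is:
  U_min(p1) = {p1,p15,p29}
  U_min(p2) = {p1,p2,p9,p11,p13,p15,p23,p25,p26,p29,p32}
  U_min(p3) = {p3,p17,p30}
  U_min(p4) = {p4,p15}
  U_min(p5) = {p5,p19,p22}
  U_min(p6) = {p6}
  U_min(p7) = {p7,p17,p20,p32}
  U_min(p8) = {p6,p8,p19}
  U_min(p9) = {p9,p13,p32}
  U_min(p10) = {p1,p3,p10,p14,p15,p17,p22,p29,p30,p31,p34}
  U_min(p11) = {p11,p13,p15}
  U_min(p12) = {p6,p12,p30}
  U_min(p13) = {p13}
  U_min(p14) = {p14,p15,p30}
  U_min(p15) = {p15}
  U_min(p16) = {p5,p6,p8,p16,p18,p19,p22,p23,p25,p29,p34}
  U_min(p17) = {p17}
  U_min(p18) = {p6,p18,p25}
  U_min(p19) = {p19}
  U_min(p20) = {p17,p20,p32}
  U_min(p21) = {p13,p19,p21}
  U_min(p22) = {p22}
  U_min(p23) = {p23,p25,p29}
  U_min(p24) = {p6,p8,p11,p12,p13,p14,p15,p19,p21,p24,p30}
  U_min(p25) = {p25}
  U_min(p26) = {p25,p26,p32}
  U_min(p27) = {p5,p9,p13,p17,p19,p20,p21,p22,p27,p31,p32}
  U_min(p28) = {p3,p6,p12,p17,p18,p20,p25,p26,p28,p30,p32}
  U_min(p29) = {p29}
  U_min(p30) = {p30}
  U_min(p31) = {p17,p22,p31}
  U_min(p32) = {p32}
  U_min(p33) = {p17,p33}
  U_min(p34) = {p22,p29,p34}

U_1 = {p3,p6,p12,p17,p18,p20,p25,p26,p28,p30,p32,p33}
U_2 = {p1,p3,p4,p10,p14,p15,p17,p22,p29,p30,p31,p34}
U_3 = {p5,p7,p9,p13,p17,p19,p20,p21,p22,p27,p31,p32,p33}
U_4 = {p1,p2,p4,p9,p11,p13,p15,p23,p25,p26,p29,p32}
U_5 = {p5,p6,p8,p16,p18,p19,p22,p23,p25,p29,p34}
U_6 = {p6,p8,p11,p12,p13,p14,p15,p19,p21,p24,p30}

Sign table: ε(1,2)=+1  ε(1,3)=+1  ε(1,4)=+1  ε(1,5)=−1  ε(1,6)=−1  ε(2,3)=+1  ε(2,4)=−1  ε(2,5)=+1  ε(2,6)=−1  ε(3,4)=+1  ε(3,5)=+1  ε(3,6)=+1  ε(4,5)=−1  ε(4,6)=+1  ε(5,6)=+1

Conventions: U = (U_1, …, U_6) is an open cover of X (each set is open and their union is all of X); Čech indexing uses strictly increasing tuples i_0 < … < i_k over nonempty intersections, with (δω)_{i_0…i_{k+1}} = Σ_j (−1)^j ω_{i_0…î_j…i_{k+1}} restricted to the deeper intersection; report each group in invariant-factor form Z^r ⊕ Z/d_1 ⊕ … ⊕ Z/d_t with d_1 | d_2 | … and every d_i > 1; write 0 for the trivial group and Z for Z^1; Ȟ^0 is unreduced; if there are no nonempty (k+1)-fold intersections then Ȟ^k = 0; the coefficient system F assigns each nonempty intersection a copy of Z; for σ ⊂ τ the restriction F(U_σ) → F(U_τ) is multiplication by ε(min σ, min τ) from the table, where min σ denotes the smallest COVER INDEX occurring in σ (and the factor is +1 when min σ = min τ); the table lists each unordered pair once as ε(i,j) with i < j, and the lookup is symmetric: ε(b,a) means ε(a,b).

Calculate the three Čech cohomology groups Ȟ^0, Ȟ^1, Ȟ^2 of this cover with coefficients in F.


Ȟ^0(U;F) ≅ 0, Ȟ^1(U;F) ≅ Z/2, Ȟ^2(U;F) ≅ Z

nerve of the cover:
  U12={p3,p17,p30} U13={p17,p20,p32,p33} U14={p25,p26,p32} U15={p6,p18,p25} U16={p6,p12,p30} U23={p17,p22,p31} U24={p1,p4,p15,p29} U25={p22,p29,p34} U26={p14,p15,p30} U34={p9,p13,p32} U35={p5,p19,p22} U36={p13,p19,p21} U45={p23,p25,p29} U46={p11,p13,p15} U56={p6,p8,p19}
  U123={p17} U126={p30} U134={p32} U145={p25} U156={p6} U235={p22} U245={p29} U246={p15} U346={p13} U356={p19}
C dims 6,15,10; δ0: rk 6, SNF 1^5·2; δ1: rk 9, SNF 1^9
Ȟ^0 = (6 − 6) − 0 = 0, so Ȟ^0 ≅ 0
Ȟ^1 = (15 − 9) − 6 = 0 plus torsion [2], so Ȟ^1 ≅ Z/2
Ȟ^2 = (10 − 0) − 9 = 1, so Ȟ^2 ≅ Z


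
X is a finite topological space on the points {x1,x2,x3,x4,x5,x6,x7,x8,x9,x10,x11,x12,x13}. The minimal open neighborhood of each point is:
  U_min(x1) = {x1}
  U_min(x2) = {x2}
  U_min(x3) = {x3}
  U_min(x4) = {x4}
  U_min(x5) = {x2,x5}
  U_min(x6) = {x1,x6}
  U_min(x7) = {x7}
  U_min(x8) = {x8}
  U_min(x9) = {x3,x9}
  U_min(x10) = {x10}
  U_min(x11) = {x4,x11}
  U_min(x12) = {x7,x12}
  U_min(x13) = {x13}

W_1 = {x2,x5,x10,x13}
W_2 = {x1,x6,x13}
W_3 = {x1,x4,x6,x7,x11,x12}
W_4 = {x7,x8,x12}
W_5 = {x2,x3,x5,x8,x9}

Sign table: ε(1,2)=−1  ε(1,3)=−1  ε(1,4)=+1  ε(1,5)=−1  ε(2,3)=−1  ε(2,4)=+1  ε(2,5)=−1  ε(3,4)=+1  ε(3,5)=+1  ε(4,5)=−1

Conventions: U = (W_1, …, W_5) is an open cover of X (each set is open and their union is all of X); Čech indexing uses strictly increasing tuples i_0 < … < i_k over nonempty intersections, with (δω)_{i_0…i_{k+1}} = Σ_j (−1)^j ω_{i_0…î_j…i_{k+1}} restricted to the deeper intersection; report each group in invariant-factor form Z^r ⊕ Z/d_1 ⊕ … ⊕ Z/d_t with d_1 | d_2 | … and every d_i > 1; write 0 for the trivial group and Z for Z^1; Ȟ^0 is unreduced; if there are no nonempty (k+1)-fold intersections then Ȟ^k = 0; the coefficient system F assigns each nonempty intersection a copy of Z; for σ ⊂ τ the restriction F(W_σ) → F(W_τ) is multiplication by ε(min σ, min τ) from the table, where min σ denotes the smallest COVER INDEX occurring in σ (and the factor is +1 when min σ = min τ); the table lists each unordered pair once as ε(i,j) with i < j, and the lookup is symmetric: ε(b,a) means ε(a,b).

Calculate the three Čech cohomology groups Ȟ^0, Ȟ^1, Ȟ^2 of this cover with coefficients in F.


nerve simplices:
  W12={x13} W15={x2,x5} W23={x1,x6} W34={x7,x12} W45={x8}
C dims 5,5; δ0: rk 4, SNF 1^4
degree 0: 5−4−0 = 1 → Ȟ^0 ≅ Z
degree 1: 5−0−4 = 1 → Ȟ^1 ≅ Z
degree 2: 0−0−0 = 0 → Ȟ^2 ≅ 0

Ȟ^0(U;F) ≅ Z,  Ȟ^1(U;F) ≅ Z,  Ȟ^2(U;F) ≅ 0


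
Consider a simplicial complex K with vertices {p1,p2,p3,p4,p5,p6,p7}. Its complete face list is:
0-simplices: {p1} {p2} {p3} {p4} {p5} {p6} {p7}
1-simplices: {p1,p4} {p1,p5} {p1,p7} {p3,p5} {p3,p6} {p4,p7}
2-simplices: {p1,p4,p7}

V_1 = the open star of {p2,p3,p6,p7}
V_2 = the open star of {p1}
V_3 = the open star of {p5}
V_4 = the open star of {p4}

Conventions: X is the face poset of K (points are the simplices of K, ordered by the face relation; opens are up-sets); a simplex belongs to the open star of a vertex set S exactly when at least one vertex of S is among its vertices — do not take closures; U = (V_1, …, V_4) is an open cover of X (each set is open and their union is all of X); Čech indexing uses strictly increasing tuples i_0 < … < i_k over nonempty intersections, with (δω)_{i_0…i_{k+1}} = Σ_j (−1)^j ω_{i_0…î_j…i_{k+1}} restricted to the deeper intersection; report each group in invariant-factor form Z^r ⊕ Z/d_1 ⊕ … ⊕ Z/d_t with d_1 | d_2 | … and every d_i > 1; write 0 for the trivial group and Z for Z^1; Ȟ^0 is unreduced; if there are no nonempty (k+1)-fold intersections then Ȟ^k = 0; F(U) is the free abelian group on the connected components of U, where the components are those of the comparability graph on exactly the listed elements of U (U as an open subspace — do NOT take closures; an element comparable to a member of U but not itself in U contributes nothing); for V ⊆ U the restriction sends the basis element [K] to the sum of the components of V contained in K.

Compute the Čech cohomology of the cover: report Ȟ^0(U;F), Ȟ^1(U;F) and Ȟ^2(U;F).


Ȟ^0 = Z^2,  Ȟ^1 = 0,  Ȟ^2 = 0

nerve simplices:
  V1={{p2},{p3},{p6},{p7},{p1,p7},{p3,p5},{p3,p6},{p4,p7},{p1,p4,p7}} V2={{p1},{p1,p4},{p1,p5},{p1,p7},{p1,p4,p7}} V3={{p5},{p1,p5},{p3,p5}} V4={{p4},{p1,p4},{p4,p7},{p1,p4,p7}}
  V12={{p1,p7},{p1,p4,p7}} V13={{p3,p5}} V14={{p4,p7},{p1,p4,p7}} V23={{p1,p5}} V24={{p1,p4},{p1,p4,p7}}
  V124={{p1,p4,p7}}
components per intersection:
  V1: {{p2}} {{p3},{p6},{p3,p5},{p3,p6}} {{p7},{p1,p7},{p4,p7},{p1,p4,p7}}
  V2: {{p1},{p1,p4},{p1,p5},{p1,p7},{p1,p4,p7}}
  V3: {{p5},{p1,p5},{p3,p5}}
  V4: {{p4},{p1,p4},{p4,p7},{p1,p4,p7}}
  V12: {{p1,p7},{p1,p4,p7}}
  V13: {{p3,p5}}
  V14: {{p4,p7},{p1,p4,p7}}
  V23: {{p1,p5}}
  V24: {{p1,p4},{p1,p4,p7}}
  V124: {{p1,p4,p7}}
C dims 6,5,1; δ0: rk 4, SNF 1^4; δ1: rk 1, SNF 1^1
degree 0: 6−4−0 = 2 → Ȟ^0 ≅ Z^2
degree 1: 5−1−4 = 0 → Ȟ^1 ≅ 0
degree 2: 1−0−1 = 0 → Ȟ^2 ≅ 0


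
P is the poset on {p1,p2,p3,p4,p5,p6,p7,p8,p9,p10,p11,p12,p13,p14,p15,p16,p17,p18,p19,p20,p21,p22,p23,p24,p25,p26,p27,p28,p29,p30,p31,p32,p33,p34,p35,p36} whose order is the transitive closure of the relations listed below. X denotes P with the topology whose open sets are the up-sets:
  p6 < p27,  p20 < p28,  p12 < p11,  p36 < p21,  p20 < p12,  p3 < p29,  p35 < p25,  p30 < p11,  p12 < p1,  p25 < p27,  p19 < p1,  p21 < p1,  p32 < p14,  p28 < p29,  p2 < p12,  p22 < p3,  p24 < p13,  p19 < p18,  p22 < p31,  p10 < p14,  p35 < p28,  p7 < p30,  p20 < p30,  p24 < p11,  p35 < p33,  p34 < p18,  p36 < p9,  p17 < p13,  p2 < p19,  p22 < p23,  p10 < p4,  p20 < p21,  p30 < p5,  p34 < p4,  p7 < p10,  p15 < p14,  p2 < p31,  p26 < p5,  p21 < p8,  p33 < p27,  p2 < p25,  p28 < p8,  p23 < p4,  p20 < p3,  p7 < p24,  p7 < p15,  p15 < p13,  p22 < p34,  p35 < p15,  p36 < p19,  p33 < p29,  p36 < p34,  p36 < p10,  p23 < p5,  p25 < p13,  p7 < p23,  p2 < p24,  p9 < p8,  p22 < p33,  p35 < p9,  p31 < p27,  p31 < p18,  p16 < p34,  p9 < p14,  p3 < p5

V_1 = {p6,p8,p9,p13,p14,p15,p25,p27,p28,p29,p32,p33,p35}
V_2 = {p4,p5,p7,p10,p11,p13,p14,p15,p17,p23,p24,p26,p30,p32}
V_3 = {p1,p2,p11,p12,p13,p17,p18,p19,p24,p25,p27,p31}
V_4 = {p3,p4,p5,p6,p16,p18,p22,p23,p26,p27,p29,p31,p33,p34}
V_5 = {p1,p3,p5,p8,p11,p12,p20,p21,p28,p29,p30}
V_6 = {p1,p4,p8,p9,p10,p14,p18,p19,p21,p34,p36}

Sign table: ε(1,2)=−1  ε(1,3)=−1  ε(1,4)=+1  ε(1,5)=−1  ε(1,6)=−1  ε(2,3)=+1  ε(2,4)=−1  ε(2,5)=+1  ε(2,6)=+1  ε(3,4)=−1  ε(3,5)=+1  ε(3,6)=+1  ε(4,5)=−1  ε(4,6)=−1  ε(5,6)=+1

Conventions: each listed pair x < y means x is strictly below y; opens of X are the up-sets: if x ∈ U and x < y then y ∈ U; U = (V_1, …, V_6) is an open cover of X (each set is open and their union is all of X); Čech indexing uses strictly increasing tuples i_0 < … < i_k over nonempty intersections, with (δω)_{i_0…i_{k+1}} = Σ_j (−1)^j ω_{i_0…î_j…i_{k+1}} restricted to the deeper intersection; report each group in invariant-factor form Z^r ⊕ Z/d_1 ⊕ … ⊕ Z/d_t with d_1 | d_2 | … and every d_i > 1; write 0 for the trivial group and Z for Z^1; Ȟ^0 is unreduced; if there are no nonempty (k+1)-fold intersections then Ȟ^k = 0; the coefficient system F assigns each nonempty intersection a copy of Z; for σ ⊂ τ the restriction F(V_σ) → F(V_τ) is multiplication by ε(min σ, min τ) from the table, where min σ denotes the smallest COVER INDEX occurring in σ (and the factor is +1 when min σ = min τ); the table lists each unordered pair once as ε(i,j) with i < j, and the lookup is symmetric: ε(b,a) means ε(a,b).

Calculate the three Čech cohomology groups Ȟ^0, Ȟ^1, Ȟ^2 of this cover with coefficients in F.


Ȟ^0(U;F) ≅ Z,  Ȟ^1(U;F) ≅ 0,  Ȟ^2(U;F) ≅ Z/2

nerve of the cover:
  V12={p13,p14,p15,p32} V13={p13,p25,p27} V14={p6,p27,p29,p33} V15={p8,p28,p29} V16={p8,p9,p14} V23={p11,p13,p17,p24} V24={p4,p5,p23,p26} V25={p5,p11,p30} V26={p4,p10,p14} V34={p18,p27,p31} V35={p1,p11,p12} V36={p1,p18,p19} V45={p3,p5,p29} V46={p4,p18,p34} V56={p1,p8,p21}
  V123={p13} V126={p14} V134={p27} V145={p29} V156={p8} V235={p11} V245={p5} V246={p4} V346={p18} V356={p1}
C dims 6,15,10; δ0: rk 5, SNF 1^5; δ1: rk 10, SNF 1^9·2
Ȟ^0 = (6 − 5) − 0 = 1, so Ȟ^0 ≅ Z
Ȟ^1 = (15 − 10) − 5 = 0, so Ȟ^1 ≅ 0
Ȟ^2 = (10 − 0) − 10 = 0 plus torsion [2], so Ȟ^2 ≅ Z/2


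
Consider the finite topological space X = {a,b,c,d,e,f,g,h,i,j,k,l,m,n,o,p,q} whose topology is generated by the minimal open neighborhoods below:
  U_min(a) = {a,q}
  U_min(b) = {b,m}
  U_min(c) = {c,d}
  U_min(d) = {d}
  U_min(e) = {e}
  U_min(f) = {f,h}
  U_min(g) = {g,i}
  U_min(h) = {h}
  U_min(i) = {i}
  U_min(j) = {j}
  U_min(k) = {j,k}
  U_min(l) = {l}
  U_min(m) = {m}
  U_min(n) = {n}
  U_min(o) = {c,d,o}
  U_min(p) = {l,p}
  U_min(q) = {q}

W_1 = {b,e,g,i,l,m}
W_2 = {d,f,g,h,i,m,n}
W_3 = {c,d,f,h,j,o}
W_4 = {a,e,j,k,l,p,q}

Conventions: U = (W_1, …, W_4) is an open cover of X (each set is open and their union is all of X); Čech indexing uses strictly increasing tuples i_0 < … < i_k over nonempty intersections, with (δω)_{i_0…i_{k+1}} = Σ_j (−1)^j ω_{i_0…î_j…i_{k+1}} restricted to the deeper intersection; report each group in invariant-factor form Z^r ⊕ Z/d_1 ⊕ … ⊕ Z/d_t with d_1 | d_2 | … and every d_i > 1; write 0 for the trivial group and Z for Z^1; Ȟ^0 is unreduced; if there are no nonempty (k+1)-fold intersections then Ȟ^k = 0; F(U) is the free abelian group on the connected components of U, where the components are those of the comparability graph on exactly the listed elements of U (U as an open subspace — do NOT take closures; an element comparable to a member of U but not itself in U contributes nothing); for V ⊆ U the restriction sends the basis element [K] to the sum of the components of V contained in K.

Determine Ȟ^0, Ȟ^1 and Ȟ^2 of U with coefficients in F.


nerve of the cover:
  W12={g,i,m} W14={e,l} W23={d,f,h} W34={j}
components per intersection:
  W1: {b,m} {e} {g,i} {l}
  W2: {d} {f,h} {g,i} {m} {n}
  W3: {c,d,o} {f,h} {j}
  W4: {a,q} {e} {j,k} {l,p}
  W12: {g,i} {m}
  W14: {e} {l}
  W23: {d} {f,h}
  W34: {j}
C dims 16,7; δ0: rk 7, SNF 1^7
Ȟ^0 = (16 − 7) − 0 = 9, so Ȟ^0 ≅ Z^9
Ȟ^1 = (7 − 0) − 7 = 0, so Ȟ^1 ≅ 0
Ȟ^2 = (0 − 0) − 0 = 0, so Ȟ^2 ≅ 0

Ȟ^0 ≅ Z^9, Ȟ^1 ≅ 0 and Ȟ^2 ≅ 0


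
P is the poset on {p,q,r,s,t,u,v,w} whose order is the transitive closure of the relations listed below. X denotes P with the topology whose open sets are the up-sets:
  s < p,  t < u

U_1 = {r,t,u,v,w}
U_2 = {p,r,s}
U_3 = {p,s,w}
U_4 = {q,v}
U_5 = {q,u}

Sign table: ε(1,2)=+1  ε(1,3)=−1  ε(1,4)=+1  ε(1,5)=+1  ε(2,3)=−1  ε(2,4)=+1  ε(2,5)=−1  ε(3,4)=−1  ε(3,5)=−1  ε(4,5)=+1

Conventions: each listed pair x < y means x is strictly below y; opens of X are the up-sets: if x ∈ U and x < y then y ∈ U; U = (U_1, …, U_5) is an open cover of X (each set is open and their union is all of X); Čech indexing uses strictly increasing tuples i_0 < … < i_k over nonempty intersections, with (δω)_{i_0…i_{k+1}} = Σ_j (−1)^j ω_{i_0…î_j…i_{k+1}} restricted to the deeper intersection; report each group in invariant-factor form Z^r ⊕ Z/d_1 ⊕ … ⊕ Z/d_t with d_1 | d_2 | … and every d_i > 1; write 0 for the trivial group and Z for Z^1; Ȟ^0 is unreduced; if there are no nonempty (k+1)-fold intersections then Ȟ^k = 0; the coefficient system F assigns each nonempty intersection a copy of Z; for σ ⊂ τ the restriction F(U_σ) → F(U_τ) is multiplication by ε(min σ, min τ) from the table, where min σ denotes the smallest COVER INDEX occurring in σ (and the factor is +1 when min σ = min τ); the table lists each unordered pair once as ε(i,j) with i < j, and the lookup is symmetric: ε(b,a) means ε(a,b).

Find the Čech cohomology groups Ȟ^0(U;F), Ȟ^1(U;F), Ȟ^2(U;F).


nerve simplices:
  U12={r} U13={w} U14={v} U15={u} U23={p,s} U45={q}
C dims 5,6; δ0: rk 4, SNF 1^4
degree 0: 5−4−0 = 1 → Ȟ^0 ≅ Z
degree 1: 6−0−4 = 2 → Ȟ^1 ≅ Z^2
degree 2: 0−0−0 = 0 → Ȟ^2 ≅ 0

Ȟ^0 ≅ Z, Ȟ^1 ≅ Z^2 and Ȟ^2 ≅ 0


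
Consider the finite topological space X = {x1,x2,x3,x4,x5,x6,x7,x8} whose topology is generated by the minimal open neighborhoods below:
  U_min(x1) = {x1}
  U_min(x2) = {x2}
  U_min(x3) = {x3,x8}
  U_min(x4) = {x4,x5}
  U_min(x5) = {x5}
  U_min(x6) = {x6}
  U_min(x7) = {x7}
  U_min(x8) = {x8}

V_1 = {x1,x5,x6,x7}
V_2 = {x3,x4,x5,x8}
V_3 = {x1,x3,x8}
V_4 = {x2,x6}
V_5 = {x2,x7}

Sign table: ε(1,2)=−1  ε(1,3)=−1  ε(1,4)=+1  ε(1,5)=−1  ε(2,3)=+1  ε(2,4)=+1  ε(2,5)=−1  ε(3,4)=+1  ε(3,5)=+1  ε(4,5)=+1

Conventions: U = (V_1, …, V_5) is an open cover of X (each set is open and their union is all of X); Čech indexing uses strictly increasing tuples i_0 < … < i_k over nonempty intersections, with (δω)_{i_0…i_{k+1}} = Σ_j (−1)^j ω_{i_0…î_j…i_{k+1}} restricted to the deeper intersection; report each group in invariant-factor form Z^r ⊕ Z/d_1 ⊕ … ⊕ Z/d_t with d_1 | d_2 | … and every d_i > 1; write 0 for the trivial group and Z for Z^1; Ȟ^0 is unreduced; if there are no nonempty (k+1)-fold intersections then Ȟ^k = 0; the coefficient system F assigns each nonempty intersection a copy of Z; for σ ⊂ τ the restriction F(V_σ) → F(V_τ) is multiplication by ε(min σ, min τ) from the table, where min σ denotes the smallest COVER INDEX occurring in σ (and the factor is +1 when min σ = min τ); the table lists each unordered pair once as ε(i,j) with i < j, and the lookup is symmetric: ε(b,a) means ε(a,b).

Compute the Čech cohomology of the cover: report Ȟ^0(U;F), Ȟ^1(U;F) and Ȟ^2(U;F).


Ȟ^0(U;F) ≅ 0, Ȟ^1(U;F) ≅ Z ⊕ Z/2, Ȟ^2(U;F) ≅ 0

nonempty intersections:
  V12={x5} V13={x1} V14={x6} V15={x7} V23={x3,x8} V45={x2}
C dims 5,6; δ0: rk 5, SNF 1^4·2
Ȟ^0: (5−5)−0=0 ⇒ 0
Ȟ^1: (6−0)−5=1 plus torsion [2] ⇒ Z ⊕ Z/2
Ȟ^2: (0−0)−0=0 ⇒ 0


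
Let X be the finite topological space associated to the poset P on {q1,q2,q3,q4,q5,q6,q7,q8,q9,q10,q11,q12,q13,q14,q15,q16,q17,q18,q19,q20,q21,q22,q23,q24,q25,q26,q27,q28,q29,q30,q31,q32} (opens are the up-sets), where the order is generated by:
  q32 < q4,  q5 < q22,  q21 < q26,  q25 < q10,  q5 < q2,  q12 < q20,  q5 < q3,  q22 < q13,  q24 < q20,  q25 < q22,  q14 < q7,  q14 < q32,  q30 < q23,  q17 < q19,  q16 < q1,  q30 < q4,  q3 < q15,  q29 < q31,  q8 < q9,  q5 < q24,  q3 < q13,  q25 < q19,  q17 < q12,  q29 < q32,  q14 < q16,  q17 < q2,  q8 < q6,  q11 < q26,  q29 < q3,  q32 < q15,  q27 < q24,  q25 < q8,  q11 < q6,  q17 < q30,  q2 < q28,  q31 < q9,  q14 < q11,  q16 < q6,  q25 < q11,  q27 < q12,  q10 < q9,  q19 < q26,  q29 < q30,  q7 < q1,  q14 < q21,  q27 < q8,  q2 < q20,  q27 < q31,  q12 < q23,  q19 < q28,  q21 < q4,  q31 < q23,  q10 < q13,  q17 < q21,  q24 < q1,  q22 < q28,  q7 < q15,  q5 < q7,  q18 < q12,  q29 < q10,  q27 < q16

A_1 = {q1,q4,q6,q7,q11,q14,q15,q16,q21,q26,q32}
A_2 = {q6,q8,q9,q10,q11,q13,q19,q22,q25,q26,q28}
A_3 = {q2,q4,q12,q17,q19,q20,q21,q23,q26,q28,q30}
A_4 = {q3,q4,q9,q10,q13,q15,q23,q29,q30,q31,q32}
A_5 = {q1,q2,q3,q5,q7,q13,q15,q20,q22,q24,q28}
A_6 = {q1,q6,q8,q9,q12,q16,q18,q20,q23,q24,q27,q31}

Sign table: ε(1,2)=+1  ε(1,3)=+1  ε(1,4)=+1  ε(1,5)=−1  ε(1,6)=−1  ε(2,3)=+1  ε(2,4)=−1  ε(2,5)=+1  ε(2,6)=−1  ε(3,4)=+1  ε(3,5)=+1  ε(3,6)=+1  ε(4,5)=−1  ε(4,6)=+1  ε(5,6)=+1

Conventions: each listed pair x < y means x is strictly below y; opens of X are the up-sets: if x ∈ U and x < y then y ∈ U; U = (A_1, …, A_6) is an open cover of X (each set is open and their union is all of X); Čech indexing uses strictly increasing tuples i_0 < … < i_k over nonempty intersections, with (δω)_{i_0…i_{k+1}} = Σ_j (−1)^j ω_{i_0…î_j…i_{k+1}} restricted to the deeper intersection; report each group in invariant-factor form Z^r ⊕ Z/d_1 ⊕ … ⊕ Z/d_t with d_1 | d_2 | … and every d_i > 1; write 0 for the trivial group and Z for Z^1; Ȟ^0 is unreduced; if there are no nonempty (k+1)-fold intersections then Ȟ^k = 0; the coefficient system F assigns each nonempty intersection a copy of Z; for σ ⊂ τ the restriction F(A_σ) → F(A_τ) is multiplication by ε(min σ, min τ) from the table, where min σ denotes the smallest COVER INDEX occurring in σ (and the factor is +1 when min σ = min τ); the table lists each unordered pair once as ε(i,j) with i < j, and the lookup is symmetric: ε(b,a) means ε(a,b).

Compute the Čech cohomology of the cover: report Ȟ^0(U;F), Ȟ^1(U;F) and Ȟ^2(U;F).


Ȟ^0 ≅ 0; Ȟ^1 ≅ Z/2; Ȟ^2 ≅ Z

nonempty overlaps:
  A12={q6,q11,q26} A13={q4,q21,q26} A14={q4,q15,q32} A15={q1,q7,q15} A16={q1,q6,q16} A23={q19,q26,q28} A24={q9,q10,q13} A25={q13,q22,q28} A26={q6,q8,q9} A34={q4,q23,q30} A35={q2,q20,q28} A36={q12,q20,q23} A45={q3,q13,q15} A46={q9,q23,q31} A56={q1,q20,q24}
  A123={q26} A126={q6} A134={q4} A145={q15} A156={q1} A235={q28} A245={q13} A246={q9} A346={q23} A356={q20}
C dims 6,15,10; δ0: rk 6, SNF 1^5·2; δ1: rk 9, SNF 1^9
degree 0: 6−6−0 = 0 → Ȟ^0 ≅ 0
degree 1: 15−9−6 = 0 plus torsion [2] → Ȟ^1 ≅ Z/2
degree 2: 10−0−9 = 1 → Ȟ^2 ≅ Z


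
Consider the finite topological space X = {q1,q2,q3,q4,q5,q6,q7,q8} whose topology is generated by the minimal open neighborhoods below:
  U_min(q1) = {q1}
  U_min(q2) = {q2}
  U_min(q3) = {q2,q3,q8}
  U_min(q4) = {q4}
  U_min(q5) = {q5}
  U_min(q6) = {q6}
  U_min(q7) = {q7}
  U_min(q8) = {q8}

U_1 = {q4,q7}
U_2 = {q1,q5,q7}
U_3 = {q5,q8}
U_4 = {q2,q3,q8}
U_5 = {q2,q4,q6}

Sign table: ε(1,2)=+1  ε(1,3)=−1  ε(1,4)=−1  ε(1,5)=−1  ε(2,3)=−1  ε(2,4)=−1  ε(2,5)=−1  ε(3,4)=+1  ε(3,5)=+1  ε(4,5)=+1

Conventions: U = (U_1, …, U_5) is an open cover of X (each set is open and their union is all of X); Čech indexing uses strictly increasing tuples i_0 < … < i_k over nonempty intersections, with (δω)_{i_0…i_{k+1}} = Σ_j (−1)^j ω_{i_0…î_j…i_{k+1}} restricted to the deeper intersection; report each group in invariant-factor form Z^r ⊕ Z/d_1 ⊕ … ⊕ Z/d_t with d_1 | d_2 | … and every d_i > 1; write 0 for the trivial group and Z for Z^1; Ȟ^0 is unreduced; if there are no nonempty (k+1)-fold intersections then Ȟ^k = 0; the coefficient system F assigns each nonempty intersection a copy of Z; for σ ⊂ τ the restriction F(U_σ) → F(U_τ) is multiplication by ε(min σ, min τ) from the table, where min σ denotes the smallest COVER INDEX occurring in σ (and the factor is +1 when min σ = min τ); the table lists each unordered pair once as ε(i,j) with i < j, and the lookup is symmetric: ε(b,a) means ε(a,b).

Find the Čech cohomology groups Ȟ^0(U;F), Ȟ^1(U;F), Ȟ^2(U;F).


Ȟ^0 ≅ Z, Ȟ^1 ≅ Z, Ȟ^2 ≅ 0

cover nerve:
  U12={q7} U15={q4} U23={q5} U34={q8} U45={q2}
C dims 5,5; δ0: rk 4, SNF 1^4
Ȟ^0: (5−4)−0=1 ⇒ Z
Ȟ^1: (5−0)−4=1 ⇒ Z
Ȟ^2: (0−0)−0=0 ⇒ 0


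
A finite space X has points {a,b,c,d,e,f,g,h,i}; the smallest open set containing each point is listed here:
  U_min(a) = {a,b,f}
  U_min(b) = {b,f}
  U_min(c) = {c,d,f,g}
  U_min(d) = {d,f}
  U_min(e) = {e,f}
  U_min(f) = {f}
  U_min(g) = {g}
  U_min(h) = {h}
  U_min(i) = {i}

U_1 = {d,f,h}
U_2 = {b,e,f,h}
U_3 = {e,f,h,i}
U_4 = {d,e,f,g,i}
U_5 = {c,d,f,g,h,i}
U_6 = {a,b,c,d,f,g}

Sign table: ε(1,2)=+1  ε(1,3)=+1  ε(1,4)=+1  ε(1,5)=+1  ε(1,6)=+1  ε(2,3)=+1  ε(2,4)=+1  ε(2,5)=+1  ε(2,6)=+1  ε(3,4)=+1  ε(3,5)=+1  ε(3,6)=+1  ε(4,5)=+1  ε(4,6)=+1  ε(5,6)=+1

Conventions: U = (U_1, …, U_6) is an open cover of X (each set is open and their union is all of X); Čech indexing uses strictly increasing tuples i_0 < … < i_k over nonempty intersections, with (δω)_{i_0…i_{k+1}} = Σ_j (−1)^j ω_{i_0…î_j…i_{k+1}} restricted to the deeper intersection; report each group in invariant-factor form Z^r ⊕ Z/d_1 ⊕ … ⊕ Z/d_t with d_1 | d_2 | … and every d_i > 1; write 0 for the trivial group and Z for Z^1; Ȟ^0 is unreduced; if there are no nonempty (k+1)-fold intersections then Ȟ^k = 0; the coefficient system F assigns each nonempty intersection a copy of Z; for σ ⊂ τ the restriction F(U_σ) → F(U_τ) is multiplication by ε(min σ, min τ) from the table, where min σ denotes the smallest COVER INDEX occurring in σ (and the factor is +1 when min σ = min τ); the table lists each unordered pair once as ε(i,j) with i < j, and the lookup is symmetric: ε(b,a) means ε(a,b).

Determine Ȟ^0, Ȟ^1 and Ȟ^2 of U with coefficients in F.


cover nerve:
  U12={f,h} U13={f,h} U14={d,f} U15={d,f,h} U16={d,f} U23={e,f,h} U24={e,f} U25={f,h} U26={b,f} U34={e,f,i} U35={f,h,i} U36={f} U45={d,f,g,i} U46={d,f,g} U56={c,d,f,g}
  U123={f,h} U124={f} U125={f,h} U126={f} U134={f} U135={f,h} U136={f} U145={d,f} U146={d,f} U156={d,f} U234={e,f} U235={f,h} U236={f} U245={f} U246={f} U256={f} U345={f,i} U346={f} U356={f} U456={d,f,g}
  U1234={f} U1235={f,h} U1236={f} U1245={f} U1246={f} U1256={f} U1345={f} U1346={f} U1356={f} U1456={d,f} U2345={f} U2346={f} U2356={f} U2456={f} U3456={f}
  U12345={f} U12346={f} U12356={f} U12456={f} U13456={f} U23456={f}
  U123456={f}
C dims 6,15,20,15; δ0: rk 5, SNF 1^5; δ1: rk 10, SNF 1^10; δ2: rk 10, SNF 1^10
Ȟ^0: (6−5)−0=1 ⇒ Z
Ȟ^1: (15−10)−5=0 ⇒ 0
Ȟ^2: (20−10)−10=0 ⇒ 0

Ȟ^0 = Z; Ȟ^1 = 0; Ȟ^2 = 0


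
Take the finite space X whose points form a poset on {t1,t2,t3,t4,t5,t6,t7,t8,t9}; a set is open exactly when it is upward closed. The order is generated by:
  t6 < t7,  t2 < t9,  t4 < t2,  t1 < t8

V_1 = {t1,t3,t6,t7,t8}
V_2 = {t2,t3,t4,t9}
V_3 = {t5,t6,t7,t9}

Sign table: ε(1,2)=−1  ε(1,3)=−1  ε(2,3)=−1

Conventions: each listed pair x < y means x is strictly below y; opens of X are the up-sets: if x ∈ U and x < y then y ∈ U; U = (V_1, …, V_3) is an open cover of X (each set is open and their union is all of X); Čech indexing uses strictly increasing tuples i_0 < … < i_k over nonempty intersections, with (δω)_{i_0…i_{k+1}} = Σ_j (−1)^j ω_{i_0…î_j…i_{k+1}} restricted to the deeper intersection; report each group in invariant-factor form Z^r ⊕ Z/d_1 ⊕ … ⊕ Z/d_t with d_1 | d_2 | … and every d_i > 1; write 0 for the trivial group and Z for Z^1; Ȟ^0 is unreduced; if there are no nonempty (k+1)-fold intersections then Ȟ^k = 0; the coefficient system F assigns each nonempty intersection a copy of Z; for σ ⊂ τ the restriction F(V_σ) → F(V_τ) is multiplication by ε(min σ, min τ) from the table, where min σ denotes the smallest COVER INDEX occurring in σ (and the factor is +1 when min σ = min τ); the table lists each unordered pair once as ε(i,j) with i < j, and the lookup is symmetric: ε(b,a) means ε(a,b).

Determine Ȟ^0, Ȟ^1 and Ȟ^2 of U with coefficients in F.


Ȟ^0(U;F) ≅ 0; Ȟ^1(U;F) ≅ Z/2; Ȟ^2(U;F) ≅ 0

cover nerve:
  V12={t3} V13={t6,t7} V23={t9}
C dims 3,3; δ0: rk 3, SNF 1^2·2
Ȟ^0: (3−3)−0=0 ⇒ 0
Ȟ^1: (3−0)−3=0 plus torsion [2] ⇒ Z/2
Ȟ^2: (0−0)−0=0 ⇒ 0


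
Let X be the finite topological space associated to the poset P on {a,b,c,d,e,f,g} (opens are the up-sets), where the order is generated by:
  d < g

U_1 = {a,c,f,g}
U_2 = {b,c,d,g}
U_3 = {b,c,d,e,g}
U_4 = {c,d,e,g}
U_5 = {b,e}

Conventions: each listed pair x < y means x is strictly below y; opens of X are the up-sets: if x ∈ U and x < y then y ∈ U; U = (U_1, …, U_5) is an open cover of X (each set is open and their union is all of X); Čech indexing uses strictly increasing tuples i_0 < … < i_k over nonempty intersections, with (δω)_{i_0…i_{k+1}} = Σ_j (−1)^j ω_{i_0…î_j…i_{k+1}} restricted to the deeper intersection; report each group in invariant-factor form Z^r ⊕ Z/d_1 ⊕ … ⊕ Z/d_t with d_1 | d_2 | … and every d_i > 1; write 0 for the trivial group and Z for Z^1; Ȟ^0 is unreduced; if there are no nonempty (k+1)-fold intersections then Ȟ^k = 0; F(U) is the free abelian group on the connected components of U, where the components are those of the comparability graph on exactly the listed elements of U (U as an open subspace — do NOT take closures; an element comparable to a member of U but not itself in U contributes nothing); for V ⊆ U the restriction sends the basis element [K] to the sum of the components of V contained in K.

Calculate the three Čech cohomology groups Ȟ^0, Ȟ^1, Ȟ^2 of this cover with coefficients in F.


Ȟ^0 = Z^6; Ȟ^1 = 0; Ȟ^2 = 0

nerve of the cover:
  U12={c,g} U13={c,g} U14={c,g} U23={b,c,d,g} U24={c,d,g} U25={b} U34={c,d,e,g} U35={b,e} U45={e}
  U123={c,g} U124={c,g} U134={c,g} U234={c,d,g} U235={b} U345={e}
  U1234={c,g}
components per intersection:
  U1: {a} {c} {f} {g}
  U2: {b} {c} {d,g}
  U3: {b} {c} {d,g} {e}
  U4: {c} {d,g} {e}
  U5: {b} {e}
  U12: {c} {g}
  U13: {c} {g}
  U14: {c} {g}
  U23: {b} {c} {d,g}
  U24: {c} {d,g}
  U25: {b}
  U34: {c} {d,g} {e}
  U35: {b} {e}
  U45: {e}
  U123: {c} {g}
  U124: {c} {g}
  U134: {c} {g}
  U234: {c} {d,g}
  U235: {b}
  U345: {e}
  U1234: {c} {g}
C dims 16,18,10,2; δ0: rk 10, SNF 1^10; δ1: rk 8, SNF 1^8; δ2: rk 2, SNF 1^2
Ȟ^0 = (16 − 10) − 0 = 6, so Ȟ^0 ≅ Z^6
Ȟ^1 = (18 − 8) − 10 = 0, so Ȟ^1 ≅ 0
Ȟ^2 = (10 − 2) − 8 = 0, so Ȟ^2 ≅ 0


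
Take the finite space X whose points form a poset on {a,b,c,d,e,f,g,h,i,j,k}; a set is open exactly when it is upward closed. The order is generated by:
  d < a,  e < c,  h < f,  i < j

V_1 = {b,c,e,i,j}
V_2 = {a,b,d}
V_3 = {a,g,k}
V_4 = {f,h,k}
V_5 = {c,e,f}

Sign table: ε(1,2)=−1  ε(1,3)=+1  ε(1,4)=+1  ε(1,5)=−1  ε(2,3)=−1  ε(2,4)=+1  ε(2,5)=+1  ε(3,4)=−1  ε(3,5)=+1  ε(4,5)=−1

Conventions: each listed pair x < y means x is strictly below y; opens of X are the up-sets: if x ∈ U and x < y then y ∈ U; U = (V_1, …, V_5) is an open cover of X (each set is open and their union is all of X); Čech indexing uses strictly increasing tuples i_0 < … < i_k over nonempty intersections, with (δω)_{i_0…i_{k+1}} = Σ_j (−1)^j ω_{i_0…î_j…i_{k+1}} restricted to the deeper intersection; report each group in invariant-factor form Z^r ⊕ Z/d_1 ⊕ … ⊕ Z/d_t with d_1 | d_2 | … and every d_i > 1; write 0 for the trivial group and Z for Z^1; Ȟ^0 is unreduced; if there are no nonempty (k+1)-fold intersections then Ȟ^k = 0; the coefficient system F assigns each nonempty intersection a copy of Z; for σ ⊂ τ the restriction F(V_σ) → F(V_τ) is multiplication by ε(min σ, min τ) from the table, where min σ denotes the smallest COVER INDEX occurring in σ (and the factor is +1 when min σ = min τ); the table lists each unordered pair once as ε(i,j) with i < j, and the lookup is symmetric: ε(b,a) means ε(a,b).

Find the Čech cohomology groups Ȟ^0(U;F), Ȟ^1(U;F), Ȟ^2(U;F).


Ȟ^0 ≅ 0; Ȟ^1 ≅ Z/2; Ȟ^2 ≅ 0

cover nerve:
  V12={b} V15={c,e} V23={a} V34={k} V45={f}
C dims 5,5; δ0: rk 5, SNF 1^4·2
Ȟ^0: (5−5)−0=0 ⇒ 0
Ȟ^1: (5−0)−5=0 plus torsion [2] ⇒ Z/2
Ȟ^2: (0−0)−0=0 ⇒ 0
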